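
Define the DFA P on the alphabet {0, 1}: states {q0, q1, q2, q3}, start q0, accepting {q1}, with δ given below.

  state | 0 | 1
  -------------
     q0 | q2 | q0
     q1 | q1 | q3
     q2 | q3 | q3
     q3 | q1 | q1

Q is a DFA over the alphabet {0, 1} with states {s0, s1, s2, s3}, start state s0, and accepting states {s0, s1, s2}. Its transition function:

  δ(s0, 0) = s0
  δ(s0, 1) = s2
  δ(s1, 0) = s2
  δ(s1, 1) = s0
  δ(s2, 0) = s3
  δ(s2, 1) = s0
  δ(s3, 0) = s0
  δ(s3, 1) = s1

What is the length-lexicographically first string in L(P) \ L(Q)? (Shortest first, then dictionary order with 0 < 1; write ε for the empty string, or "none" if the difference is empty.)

010

The string 010 is accepted by P but not by Q.
No shorter string lies in the difference, and 010 is the lexicographically first length-3 string in L(P) \ L(Q).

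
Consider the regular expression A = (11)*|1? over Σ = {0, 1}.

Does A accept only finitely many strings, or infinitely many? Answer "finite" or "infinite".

The expression contains a Kleene star applied to a subexpression that matches at least one nonempty string, so it matches strings of unbounded length.
Hence L(A) is infinite.

infinite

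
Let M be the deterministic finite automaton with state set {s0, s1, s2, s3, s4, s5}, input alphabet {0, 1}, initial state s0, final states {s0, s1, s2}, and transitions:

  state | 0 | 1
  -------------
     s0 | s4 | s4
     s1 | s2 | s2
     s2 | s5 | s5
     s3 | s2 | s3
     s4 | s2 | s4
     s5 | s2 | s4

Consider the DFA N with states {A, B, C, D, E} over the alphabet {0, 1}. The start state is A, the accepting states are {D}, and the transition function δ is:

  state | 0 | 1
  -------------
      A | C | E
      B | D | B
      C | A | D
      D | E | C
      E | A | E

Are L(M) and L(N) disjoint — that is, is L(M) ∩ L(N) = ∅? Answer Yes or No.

Exploring the product automaton M × N from the start pair (s0, A), following both machines on each input symbol, reaches 11 state pairs: (s0, A), (s4, C), (s4, E), (s2, A), (s4, D), (s5, C), (s5, E), (s2, E), (s5, A), (s2, C), (s5, D).
M accepts in {s0, s1, s2} and N accepts in {D}; no reachable pair has both components accepting, so no string drives both machines to acceptance simultaneously and L(M) ∩ L(N) = ∅.
So no string is accepted by both, and the intersection is empty.

Yes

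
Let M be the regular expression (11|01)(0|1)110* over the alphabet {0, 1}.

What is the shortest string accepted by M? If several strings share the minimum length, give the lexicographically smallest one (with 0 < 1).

01011

By inspection of the expression, no string of length less than 5 matches, and 01011 is the lexicographically first match of length 5.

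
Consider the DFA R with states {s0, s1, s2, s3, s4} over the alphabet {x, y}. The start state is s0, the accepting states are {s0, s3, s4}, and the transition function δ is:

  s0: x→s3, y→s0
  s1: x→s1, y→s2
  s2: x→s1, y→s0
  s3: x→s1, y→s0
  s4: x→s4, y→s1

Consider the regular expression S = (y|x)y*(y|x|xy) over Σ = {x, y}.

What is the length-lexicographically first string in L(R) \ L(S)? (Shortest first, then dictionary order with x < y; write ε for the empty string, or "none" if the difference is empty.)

ε

The empty string ε is accepted by R but not by S.
Since ε is the unique shortest string, it is the required witness.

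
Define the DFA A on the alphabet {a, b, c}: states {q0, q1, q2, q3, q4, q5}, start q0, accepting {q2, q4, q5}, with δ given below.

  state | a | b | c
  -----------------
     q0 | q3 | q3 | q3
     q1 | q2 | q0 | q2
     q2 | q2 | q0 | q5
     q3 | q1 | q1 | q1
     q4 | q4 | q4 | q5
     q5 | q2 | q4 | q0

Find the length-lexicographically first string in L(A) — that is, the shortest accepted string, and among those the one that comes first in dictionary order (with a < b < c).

aaa

A breadth-first search from q0 reaches an accepting state first via the path q0 → q3 → q1 → q2 on input aaa.
No string of length < 3 is accepted (BFS exhausts all shorter strings without reaching an accepting state), and aaa is the lexicographically least accepting string of length 3.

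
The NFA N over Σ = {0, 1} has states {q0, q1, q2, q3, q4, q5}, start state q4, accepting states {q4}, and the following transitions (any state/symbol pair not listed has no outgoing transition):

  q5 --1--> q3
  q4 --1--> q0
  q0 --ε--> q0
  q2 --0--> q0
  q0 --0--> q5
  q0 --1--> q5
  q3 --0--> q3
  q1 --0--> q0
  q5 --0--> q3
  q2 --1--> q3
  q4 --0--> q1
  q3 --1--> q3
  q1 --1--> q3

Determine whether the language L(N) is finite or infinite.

The useful states (reachable from q4 and able to reach an accepting state) are {q4}.
Restricted to these states the transition graph has no cycle, so every accepting path has bounded length and L is finite.

finite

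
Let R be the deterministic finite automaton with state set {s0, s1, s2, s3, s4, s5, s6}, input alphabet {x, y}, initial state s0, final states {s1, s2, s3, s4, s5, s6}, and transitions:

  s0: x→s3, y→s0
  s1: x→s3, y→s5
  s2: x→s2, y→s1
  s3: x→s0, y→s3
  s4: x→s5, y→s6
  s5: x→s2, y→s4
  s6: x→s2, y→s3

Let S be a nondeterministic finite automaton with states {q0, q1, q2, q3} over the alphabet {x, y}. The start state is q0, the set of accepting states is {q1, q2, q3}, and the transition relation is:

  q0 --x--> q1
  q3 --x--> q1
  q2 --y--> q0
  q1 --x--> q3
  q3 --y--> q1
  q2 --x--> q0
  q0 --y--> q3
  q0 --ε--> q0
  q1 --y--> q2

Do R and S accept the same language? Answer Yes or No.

No

The string xyy is accepted by R but rejected by S.
So L(R) ≠ L(S).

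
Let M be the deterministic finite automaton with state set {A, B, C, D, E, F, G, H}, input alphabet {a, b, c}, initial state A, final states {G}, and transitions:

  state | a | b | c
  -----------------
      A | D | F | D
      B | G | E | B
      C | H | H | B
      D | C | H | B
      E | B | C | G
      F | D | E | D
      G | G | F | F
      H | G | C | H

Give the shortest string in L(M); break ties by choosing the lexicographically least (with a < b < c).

aba

A breadth-first search from A reaches an accepting state first via the path A → D → H → G on input aba.
No string of length < 3 is accepted (BFS exhausts all shorter strings without reaching an accepting state), and aba is the lexicographically least accepting string of length 3.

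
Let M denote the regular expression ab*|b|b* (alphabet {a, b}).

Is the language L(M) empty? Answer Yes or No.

No

The empty string ε matches the expression, so it belongs to L(M).
Since L(M) contains at least one string, it is not empty.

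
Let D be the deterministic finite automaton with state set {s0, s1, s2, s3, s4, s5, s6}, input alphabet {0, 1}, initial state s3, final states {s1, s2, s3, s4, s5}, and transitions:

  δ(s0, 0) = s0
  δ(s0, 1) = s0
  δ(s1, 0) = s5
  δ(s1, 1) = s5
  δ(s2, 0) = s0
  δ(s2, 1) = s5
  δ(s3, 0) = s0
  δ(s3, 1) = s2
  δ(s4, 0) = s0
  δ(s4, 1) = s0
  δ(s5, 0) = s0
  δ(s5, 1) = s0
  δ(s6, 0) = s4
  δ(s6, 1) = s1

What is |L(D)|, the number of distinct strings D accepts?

3

The useful subgraph on states {s2, s3, s5} is acyclic, so L(D) is finite; the longest accepting path visits 3 useful states, giving maximum string length 2.
Counting accepting paths from s3 by length: 1 of length 0, 1 of length 1, 1 of length 2. Total 3.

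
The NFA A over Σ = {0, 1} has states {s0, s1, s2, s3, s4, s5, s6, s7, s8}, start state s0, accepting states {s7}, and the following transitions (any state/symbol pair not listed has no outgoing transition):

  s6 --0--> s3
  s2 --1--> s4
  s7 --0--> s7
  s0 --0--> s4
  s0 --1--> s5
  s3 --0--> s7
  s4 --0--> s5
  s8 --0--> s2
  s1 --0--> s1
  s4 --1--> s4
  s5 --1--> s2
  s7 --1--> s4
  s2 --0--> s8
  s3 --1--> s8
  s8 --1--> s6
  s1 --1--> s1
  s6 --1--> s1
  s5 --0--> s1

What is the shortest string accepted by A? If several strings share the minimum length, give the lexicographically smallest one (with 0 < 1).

A breadth-first search from s0 reaches an accepting state first via the path s0 → s5 → s2 → s8 → s6 → s3 → s7 on input 110100.
No string of length < 6 is accepted (BFS exhausts all shorter strings without reaching an accepting state), and 110100 is the lexicographically least accepting string of length 6.

110100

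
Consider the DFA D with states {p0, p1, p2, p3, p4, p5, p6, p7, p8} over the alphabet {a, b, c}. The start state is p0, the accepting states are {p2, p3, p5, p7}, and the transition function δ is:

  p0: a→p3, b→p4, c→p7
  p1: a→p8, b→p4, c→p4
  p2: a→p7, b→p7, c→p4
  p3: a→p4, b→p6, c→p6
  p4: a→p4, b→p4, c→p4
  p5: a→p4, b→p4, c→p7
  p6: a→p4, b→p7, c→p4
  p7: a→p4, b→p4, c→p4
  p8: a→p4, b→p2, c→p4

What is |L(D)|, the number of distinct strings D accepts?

The useful subgraph on states {p0, p3, p6, p7} is acyclic, so L(D) is finite; the longest accepting path visits 4 useful states, giving maximum string length 3.
Counting accepting paths from p0 by length: 2 of length 1, 2 of length 3. Total 4.

4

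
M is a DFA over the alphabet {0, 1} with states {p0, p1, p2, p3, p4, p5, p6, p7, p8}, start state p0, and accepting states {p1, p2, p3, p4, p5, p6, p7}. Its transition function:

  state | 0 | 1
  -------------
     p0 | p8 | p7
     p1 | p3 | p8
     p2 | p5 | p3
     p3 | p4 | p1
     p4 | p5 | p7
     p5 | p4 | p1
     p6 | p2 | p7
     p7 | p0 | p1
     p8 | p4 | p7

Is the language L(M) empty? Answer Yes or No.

No

The string 1 is accepted: the run p0 → p7 ends in the accepting state p7.
Since at least one string is accepted, L(M) is not empty.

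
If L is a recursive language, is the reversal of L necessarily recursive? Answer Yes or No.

Yes

Reverse the input on the tape and then run the decider for L; this halts and accepts exactly Lᴿ.
So the recursive languages are closed under reversal.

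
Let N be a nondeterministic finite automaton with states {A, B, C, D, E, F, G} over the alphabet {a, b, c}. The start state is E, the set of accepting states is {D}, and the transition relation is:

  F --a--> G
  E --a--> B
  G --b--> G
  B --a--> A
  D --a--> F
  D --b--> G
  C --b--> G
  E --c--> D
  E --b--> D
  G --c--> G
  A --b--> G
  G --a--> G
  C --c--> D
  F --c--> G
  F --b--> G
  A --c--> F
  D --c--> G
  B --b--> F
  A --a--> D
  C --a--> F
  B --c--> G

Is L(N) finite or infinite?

finite

The useful states (reachable from E and able to reach an accepting state) are {A, B, D, E}.
Restricted to these states the transition graph has no cycle, so every accepting path has bounded length and L is finite.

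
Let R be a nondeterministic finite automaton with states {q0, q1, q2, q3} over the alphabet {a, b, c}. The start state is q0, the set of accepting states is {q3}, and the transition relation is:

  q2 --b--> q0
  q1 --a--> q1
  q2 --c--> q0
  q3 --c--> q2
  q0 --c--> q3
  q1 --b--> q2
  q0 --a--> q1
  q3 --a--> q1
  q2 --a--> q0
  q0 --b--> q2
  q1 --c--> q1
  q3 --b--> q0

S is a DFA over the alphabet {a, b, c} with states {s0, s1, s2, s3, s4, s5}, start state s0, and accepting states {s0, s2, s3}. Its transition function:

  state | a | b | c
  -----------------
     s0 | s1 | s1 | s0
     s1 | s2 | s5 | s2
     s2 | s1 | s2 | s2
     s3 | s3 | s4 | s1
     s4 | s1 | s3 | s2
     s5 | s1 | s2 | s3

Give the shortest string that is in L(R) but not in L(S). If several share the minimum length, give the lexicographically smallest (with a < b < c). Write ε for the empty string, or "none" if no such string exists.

The string abcc is accepted by R but not by S.
No shorter string lies in the difference, and abcc is the lexicographically first length-4 string in L(R) \ L(S).

abcc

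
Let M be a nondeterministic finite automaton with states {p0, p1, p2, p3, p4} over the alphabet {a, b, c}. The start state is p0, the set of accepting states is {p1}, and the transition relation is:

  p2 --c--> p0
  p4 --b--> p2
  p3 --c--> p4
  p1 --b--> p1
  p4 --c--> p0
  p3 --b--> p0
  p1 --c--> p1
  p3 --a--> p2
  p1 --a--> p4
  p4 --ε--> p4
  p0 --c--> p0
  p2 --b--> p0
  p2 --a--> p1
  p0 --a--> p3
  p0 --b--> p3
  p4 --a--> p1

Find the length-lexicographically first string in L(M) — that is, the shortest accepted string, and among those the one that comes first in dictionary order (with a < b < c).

aaa

A breadth-first search from p0 reaches an accepting state first via the path p0 → p3 → p2 → p1 on input aaa.
No string of length < 3 is accepted (BFS exhausts all shorter strings without reaching an accepting state), and aaa is the lexicographically least accepting string of length 3.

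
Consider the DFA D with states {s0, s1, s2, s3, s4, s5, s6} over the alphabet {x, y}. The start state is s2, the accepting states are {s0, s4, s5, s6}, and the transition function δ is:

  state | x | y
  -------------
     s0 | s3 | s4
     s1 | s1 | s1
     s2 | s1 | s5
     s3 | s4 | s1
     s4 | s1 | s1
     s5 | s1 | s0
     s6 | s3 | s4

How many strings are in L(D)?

4

The useful subgraph on states {s0, s2, s3, s4, s5} is acyclic, so L(D) is finite; the longest accepting path visits 5 useful states, giving maximum string length 4.
Counting accepting paths from s2 by length: 1 of length 1, 1 of length 2, 1 of length 3, 1 of length 4. Total 4.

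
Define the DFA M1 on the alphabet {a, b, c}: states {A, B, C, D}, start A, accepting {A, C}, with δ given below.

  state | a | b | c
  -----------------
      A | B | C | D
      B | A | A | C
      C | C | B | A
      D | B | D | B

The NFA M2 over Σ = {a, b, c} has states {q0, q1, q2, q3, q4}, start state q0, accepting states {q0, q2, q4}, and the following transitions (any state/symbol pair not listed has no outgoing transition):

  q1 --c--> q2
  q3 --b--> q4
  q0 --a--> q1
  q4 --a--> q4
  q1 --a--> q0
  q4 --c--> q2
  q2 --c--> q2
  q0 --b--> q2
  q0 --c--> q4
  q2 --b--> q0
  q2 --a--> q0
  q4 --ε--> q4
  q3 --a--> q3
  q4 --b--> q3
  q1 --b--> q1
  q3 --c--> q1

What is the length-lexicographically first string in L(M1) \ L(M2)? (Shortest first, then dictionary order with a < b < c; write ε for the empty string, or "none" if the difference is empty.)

ab

The string ab is accepted by M1 but not by M2.
No shorter string lies in the difference, and ab is the lexicographically first length-2 string in L(M1) \ L(M2).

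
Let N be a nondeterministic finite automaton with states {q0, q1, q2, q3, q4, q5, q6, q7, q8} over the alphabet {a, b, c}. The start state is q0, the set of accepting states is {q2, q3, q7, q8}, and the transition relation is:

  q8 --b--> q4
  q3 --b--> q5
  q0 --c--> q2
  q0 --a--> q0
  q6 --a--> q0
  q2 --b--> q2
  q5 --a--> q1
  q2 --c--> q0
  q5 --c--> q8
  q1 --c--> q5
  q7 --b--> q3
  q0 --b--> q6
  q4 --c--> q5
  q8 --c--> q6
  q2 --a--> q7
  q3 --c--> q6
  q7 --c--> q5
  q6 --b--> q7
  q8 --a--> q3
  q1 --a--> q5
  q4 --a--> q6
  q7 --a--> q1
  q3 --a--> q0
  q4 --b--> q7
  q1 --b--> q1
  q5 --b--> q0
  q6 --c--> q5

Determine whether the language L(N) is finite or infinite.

State q0 is reachable from the start and can reach an accepting state, and it lies on the cycle q0 → q0.
Traversing that cycle any number of times yields accepted strings of unbounded length, so the language is infinite.

infinite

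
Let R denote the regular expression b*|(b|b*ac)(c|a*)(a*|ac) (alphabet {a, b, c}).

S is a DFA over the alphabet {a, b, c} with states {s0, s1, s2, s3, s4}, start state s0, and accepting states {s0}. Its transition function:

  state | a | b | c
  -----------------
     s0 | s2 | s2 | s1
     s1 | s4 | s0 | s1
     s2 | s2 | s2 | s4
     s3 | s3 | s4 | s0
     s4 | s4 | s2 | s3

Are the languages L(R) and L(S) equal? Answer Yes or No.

No

The string b is accepted by R but rejected by S.
So L(R) ≠ L(S).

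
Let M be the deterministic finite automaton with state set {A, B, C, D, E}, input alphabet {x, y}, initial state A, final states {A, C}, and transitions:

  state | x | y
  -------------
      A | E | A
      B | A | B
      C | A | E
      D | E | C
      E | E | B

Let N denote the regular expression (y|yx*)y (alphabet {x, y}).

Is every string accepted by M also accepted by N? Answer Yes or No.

The empty string ε is in L(M) but not in L(N).
So L(M) ⊄ L(N).

No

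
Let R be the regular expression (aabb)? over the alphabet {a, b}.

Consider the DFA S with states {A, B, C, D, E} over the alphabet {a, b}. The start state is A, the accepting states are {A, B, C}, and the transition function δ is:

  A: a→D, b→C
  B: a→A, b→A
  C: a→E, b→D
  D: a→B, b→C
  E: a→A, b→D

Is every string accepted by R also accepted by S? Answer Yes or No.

Yes

Converting the expression R to a DFA (subset construction, then merging equivalent states) gives the minimal DFA with states {r0, r1, r2, r3, r4, r5}, start state r0, accepting states {r0, r5} and transitions r0: a→r1, b→r2; r1: a→r3, b→r2; r2: a→r2, b→r2; r3: a→r2, b→r4; r4: a→r2, b→r5; r5: a→r2, b→r2.
Exploring the product automaton R × S from the start pair (r0, A), following both machines on each input symbol, reaches 10 state pairs: (r0, A), (r1, D), (r2, C), (r3, B), (r2, E), (r2, D), (r2, A), (r4, A), (r2, B), (r5, C).
R accepts in {r0, r5} and S accepts in {A, B, C}. The reachable pairs whose R-component is accepting are (r0, A), (r5, C); in each of them the S-component is accepting too, so the product for L(R) \ L(S) (R-component accepting, S-component rejecting) has no reachable accepting pair and the difference is empty.
Hence every string in L(R) is also in L(S).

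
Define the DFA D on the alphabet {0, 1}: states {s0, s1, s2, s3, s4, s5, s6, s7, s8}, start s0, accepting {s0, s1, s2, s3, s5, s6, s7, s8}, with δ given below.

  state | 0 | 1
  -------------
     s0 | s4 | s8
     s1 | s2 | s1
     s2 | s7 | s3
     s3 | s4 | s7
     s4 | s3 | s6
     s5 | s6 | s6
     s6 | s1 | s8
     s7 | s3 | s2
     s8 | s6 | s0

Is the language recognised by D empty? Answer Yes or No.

No

The empty string ε is accepted: the run s0 ends in the accepting state s0.
Since at least one string is accepted, L(D) is not empty.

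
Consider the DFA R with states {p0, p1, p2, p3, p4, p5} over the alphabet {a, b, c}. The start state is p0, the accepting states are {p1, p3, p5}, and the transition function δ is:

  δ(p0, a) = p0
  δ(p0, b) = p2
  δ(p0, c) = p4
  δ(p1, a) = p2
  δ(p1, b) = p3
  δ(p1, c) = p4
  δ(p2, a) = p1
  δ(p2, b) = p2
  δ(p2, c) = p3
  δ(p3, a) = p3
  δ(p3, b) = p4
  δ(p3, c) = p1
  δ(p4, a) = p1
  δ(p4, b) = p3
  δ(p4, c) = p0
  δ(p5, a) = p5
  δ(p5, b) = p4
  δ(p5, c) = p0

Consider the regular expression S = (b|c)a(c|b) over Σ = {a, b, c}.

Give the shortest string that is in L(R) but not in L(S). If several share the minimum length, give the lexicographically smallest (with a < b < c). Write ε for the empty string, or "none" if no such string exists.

ba

The string ba is accepted by R but not by S.
No shorter string lies in the difference, and ba is the lexicographically first length-2 string in L(R) \ L(S).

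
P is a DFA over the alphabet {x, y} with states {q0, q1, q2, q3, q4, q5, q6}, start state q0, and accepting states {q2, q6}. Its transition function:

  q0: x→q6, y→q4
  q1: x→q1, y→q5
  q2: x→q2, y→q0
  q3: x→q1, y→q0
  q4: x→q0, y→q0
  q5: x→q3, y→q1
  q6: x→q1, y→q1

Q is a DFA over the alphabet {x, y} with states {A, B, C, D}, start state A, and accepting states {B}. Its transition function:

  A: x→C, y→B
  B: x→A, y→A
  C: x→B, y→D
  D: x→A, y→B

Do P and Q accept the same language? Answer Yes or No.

No

The string x is accepted by P but rejected by Q.
So L(P) ≠ L(Q).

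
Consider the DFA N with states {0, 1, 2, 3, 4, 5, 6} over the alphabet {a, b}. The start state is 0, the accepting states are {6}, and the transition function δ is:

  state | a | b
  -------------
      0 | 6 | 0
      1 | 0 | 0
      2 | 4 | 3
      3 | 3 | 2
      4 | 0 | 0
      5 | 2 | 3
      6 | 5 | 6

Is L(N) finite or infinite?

State 0 is reachable from the start and can reach an accepting state, and it lies on the cycle 0 → 0.
Traversing that cycle any number of times yields accepted strings of unbounded length, so the language is infinite.

infinite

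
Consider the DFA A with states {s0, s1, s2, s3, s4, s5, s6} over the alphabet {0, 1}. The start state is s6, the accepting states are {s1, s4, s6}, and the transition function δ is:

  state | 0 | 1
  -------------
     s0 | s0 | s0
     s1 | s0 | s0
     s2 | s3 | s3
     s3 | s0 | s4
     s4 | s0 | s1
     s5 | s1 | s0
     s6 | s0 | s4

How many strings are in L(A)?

3

The useful subgraph on states {s1, s4, s6} is acyclic, so L(A) is finite; the longest accepting path visits 3 useful states, giving maximum string length 2.
Counting accepting paths from s6 by length: 1 of length 0, 1 of length 1, 1 of length 2. Total 3.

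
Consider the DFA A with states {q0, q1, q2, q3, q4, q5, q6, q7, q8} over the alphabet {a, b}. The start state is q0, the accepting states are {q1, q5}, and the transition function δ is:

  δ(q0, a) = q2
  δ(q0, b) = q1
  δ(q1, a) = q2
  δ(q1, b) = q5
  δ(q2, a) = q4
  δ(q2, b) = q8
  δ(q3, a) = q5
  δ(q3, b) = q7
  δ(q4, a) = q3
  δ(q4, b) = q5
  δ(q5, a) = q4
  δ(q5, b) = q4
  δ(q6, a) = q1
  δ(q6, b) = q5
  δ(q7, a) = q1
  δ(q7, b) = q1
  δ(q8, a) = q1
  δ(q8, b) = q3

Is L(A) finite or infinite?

State q1 is reachable from the start and can reach an accepting state, and it lies on the cycle q1 → q2 → q8 → q1.
Traversing that cycle any number of times yields accepted strings of unbounded length, so the language is infinite.

infinite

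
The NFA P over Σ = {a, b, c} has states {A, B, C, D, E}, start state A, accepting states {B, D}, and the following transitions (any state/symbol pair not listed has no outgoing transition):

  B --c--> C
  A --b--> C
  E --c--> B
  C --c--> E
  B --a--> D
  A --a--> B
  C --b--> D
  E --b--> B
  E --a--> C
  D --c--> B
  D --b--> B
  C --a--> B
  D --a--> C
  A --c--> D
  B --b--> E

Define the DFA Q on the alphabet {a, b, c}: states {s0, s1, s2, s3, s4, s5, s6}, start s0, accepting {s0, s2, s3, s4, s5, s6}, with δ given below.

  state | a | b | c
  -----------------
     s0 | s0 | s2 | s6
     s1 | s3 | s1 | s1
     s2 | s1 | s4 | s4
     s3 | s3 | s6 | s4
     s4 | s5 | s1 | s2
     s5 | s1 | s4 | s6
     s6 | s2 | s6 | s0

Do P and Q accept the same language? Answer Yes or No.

No

The string ba is accepted by P but rejected by Q.
So L(P) ≠ L(Q).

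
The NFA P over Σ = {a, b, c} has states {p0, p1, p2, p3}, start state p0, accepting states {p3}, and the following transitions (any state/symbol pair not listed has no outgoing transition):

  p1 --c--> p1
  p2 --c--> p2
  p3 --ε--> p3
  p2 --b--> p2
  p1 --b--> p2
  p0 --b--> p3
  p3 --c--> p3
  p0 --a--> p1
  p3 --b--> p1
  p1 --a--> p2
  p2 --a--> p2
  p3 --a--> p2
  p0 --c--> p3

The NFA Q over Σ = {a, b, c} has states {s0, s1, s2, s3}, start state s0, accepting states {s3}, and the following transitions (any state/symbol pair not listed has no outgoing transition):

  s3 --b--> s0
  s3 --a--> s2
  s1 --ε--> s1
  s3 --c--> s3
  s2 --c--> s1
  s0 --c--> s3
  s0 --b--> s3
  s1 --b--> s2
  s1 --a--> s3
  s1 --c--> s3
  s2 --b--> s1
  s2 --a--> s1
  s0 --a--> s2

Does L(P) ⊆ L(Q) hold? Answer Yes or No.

Yes

Exploring the product automaton P × Q from the start pair (p0, s0), following both machines on each input symbol, reaches 10 state pairs: (p0, s0), (p1, s2), (p3, s3), (p2, s1), (p1, s1), (p2, s2), (p1, s0), (p2, s3), (p1, s3), (p2, s0).
P accepts in {p3} and Q accepts in {s3}. The reachable pairs whose P-component is accepting are (p3, s3); in each of them the Q-component is accepting too, so the product for L(P) \ L(Q) (P-component accepting, Q-component rejecting) has no reachable accepting pair and the difference is empty.
Hence every string in L(P) is also in L(Q).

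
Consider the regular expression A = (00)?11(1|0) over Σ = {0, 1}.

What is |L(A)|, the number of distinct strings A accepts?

4

The expression has no Kleene star, so L(A) is finite. Expanding the alternatives gives {110, 111, 00110, 00111}.
That is 2 of length 3, 2 of length 5: 4 strings in all.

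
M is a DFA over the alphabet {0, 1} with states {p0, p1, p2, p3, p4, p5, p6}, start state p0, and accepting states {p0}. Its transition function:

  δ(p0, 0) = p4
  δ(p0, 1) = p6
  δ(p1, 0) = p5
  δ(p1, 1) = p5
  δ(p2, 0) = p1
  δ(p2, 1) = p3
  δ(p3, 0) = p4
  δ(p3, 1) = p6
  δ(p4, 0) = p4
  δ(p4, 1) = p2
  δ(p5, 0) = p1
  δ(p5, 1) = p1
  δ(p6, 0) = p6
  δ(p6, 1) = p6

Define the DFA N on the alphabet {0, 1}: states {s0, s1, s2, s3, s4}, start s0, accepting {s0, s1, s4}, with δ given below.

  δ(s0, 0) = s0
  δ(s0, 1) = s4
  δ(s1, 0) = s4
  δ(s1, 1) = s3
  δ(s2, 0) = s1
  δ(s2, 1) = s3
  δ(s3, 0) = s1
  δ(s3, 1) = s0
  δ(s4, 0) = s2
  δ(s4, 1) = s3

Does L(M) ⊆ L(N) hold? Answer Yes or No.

Yes

Exploring the product automaton M × N from the start pair (p0, s0), following both machines on each input symbol, reaches 24 state pairs: (p0, s0), (p4, s0), (p6, s4), (p2, s4), (p6, s2), (p6, s3), (p1, s2), (p3, s3), (p6, s1), (p6, s0), (p5, s1), (p5, s3), (p4, s1), (p1, s4), (p1, s3), (p1, s1), (p1, s0), (p4, s4), (p2, s3), (p5, s2), (p5, s0), (p5, s4), (p4, s2), (p3, s0).
M accepts in {p0} and N accepts in {s0, s1, s4}. The reachable pairs whose M-component is accepting are (p0, s0); in each of them the N-component is accepting too, so the product for L(M) \ L(N) (M-component accepting, N-component rejecting) has no reachable accepting pair and the difference is empty.
Hence every string in L(M) is also in L(N).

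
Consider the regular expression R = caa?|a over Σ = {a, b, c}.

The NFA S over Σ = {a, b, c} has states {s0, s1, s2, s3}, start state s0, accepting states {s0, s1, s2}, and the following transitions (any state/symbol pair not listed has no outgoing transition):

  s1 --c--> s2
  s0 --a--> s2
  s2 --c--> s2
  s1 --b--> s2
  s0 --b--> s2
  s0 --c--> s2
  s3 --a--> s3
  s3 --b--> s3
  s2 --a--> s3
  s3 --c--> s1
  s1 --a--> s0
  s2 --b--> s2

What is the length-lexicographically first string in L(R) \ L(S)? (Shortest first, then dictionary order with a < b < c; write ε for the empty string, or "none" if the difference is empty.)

The string ca is accepted by R but not by S.
No shorter string lies in the difference, and ca is the lexicographically first length-2 string in L(R) \ L(S).

ca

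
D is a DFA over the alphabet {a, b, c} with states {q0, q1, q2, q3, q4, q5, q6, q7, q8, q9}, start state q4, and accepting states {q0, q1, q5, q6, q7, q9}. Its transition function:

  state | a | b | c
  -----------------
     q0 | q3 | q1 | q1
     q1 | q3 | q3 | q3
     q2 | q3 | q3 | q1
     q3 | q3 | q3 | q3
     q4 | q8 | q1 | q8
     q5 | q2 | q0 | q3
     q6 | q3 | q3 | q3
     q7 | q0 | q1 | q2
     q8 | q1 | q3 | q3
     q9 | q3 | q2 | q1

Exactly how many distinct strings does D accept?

The useful subgraph on states {q1, q4, q8} is acyclic, so L(D) is finite; the longest accepting path visits 3 useful states, giving maximum string length 2.
Counting accepting paths from q4 by length: 1 of length 1, 2 of length 2. Total 3.

3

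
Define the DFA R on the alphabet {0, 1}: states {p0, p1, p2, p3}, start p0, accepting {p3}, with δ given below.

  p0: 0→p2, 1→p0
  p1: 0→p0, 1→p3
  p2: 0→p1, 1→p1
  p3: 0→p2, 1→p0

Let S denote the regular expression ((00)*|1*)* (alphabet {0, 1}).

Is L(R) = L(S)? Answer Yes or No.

The string 011 is accepted by R but rejected by S.
So L(R) ≠ L(S).

No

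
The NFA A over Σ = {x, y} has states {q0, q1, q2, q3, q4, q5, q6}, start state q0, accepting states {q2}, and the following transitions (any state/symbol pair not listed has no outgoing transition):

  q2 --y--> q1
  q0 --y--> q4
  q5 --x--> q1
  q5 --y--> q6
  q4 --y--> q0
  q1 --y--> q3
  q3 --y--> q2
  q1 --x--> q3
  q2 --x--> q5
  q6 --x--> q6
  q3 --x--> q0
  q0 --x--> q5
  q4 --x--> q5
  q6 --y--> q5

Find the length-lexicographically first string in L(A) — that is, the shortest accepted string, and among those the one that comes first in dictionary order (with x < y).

A breadth-first search from q0 reaches an accepting state first via the path q0 → q5 → q1 → q3 → q2 on input xxxy.
No string of length < 4 is accepted (BFS exhausts all shorter strings without reaching an accepting state), and xxxy is the lexicographically least accepting string of length 4.

xxxy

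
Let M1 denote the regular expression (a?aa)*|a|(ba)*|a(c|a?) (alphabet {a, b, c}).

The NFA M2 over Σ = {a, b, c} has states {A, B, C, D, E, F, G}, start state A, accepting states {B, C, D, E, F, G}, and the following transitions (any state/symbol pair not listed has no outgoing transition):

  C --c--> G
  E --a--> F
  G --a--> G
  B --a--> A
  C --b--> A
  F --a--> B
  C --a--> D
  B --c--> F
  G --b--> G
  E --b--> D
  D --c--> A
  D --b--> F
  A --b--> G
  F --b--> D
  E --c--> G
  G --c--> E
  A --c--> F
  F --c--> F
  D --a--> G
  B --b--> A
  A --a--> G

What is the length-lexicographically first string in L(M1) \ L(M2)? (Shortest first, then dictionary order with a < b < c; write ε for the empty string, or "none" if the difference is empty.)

The empty string ε is accepted by M1 but not by M2.
Since ε is the unique shortest string, it is the required witness.

ε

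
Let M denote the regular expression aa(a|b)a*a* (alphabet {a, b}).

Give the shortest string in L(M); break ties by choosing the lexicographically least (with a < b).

By inspection of the expression, no string of length less than 3 matches, and aaa is the lexicographically first match of length 3.

aaa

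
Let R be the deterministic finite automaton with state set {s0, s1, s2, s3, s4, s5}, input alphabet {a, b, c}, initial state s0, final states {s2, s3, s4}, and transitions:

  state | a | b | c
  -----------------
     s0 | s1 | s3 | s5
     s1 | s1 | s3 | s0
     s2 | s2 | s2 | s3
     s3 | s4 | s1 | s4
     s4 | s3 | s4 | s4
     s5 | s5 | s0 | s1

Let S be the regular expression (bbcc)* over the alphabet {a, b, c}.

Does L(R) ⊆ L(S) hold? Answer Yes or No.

No

The string b is in L(R) but not in L(S).
So L(R) ⊄ L(S).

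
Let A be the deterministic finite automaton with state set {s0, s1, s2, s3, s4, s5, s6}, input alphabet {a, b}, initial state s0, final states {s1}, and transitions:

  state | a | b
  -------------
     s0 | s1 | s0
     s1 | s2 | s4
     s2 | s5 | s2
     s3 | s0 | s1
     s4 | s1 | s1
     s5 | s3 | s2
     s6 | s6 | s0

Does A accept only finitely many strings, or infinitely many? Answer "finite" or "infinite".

infinite

State s0 is reachable from the start and can reach an accepting state, and it lies on the cycle s0 → s0.
Traversing that cycle any number of times yields accepted strings of unbounded length, so the language is infinite.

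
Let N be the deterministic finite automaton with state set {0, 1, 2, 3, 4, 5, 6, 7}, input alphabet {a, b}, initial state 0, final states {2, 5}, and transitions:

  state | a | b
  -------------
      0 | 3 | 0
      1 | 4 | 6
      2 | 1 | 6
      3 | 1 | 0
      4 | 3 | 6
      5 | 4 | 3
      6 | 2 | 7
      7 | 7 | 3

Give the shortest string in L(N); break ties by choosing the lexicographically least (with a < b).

aaba

A breadth-first search from 0 reaches an accepting state first via the path 0 → 3 → 1 → 6 → 2 on input aaba.
No string of length < 4 is accepted (BFS exhausts all shorter strings without reaching an accepting state), and aaba is the lexicographically least accepting string of length 4.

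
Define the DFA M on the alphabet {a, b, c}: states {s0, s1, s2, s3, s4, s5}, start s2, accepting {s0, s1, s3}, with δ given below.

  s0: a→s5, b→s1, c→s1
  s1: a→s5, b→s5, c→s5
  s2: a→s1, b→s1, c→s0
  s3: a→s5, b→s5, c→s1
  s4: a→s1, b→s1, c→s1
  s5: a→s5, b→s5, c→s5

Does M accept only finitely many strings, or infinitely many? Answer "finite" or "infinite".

The useful states (reachable from s2 and able to reach an accepting state) are {s0, s1, s2}.
Restricted to these states the transition graph has no cycle, so every accepting path has bounded length and L is finite.

finite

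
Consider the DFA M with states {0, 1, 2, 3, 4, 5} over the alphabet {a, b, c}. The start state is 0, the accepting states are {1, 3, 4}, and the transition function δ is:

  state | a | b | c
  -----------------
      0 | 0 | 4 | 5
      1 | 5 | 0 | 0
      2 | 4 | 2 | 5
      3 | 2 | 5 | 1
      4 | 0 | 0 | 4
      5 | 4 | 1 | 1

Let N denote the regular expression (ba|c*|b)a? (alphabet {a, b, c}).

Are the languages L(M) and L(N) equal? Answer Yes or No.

The string ab is accepted by M but rejected by N.
So L(M) ≠ L(N).

No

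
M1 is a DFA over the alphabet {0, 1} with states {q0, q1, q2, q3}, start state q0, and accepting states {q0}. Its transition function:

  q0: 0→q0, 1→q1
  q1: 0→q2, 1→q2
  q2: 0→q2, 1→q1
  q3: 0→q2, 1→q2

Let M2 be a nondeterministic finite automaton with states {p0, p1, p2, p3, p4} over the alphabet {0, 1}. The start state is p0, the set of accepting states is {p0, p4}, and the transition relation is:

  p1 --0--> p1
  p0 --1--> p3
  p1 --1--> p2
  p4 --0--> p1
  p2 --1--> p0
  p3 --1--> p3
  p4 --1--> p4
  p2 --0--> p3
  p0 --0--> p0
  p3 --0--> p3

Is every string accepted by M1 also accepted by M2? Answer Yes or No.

Yes

Exploring the product automaton M1 × M2 from the start pair (q0, p0), following both machines on each input symbol, reaches 3 state pairs: (q0, p0), (q1, p3), (q2, p3).
M1 accepts in {q0} and M2 accepts in {p0, p4}. The reachable pairs whose M1-component is accepting are (q0, p0); in each of them the M2-component is accepting too, so the product for L(M1) \ L(M2) (M1-component accepting, M2-component rejecting) has no reachable accepting pair and the difference is empty.
Hence every string in L(M1) is also in L(M2).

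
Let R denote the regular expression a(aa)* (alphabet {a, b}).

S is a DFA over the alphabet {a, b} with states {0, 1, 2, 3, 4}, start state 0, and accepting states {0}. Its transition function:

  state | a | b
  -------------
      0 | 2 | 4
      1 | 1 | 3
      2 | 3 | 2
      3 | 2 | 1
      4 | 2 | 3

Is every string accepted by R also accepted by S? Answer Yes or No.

No

The string a is in L(R) but not in L(S).
So L(R) ⊄ L(S).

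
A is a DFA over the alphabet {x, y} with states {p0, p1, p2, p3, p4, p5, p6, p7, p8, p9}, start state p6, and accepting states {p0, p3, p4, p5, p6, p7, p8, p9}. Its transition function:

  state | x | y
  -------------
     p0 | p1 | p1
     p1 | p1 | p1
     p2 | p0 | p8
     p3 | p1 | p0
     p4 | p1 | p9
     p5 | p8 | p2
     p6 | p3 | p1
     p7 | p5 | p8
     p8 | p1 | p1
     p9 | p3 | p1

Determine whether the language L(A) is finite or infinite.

The useful states (reachable from p6 and able to reach an accepting state) are {p0, p3, p6}.
Restricted to these states the transition graph has no cycle, so every accepting path has bounded length and L is finite.

finite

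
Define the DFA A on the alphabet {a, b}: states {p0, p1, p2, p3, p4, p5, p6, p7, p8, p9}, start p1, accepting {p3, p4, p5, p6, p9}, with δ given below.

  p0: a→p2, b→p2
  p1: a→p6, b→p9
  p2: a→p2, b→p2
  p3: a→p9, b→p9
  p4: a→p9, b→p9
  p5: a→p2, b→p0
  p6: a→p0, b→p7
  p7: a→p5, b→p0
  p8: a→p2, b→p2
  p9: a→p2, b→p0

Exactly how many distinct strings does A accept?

The useful subgraph on states {p1, p5, p6, p7, p9} is acyclic, so L(A) is finite; the longest accepting path visits 4 useful states, giving maximum string length 3.
Counting accepting paths from p1 by length: 2 of length 1, 1 of length 3. Total 3.

3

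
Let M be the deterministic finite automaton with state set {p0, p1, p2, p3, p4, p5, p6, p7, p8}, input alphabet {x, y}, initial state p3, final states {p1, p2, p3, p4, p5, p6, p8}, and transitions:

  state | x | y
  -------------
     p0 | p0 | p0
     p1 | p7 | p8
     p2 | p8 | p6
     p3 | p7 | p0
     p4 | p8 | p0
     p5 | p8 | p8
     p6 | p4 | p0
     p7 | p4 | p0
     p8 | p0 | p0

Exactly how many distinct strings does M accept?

3

The useful subgraph on states {p3, p4, p7, p8} is acyclic, so L(M) is finite; the longest accepting path visits 4 useful states, giving maximum string length 3.
Counting accepting paths from p3 by length: 1 of length 0, 1 of length 2, 1 of length 3. Total 3.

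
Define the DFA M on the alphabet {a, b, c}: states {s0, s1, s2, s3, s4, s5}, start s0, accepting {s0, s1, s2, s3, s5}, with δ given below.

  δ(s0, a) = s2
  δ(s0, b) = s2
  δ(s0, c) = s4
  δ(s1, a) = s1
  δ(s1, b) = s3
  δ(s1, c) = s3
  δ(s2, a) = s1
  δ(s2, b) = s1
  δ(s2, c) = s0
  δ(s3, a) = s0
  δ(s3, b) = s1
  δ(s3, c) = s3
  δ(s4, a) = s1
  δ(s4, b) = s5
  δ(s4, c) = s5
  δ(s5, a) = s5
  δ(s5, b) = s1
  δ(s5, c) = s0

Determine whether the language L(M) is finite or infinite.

infinite

State s0 is reachable from the start and can reach an accepting state, and it lies on the cycle s0 → s2 → s0.
Traversing that cycle any number of times yields accepted strings of unbounded length, so the language is infinite.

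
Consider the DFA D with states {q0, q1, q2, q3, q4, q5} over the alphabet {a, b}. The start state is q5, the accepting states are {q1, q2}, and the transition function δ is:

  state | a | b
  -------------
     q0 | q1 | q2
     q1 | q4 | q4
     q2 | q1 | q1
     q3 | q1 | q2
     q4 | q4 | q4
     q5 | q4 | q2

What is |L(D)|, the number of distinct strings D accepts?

3

The useful subgraph on states {q1, q2, q5} is acyclic, so L(D) is finite; the longest accepting path visits 3 useful states, giving maximum string length 2.
Counting accepting paths from q5 by length: 1 of length 1, 2 of length 2. Total 3.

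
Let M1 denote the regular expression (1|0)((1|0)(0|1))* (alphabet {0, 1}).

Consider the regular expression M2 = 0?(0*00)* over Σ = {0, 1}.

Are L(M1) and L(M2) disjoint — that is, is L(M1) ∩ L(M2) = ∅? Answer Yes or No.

The string 0 is accepted by both M1 and M2.
Hence L(M1) ∩ L(M2) ≠ ∅.

No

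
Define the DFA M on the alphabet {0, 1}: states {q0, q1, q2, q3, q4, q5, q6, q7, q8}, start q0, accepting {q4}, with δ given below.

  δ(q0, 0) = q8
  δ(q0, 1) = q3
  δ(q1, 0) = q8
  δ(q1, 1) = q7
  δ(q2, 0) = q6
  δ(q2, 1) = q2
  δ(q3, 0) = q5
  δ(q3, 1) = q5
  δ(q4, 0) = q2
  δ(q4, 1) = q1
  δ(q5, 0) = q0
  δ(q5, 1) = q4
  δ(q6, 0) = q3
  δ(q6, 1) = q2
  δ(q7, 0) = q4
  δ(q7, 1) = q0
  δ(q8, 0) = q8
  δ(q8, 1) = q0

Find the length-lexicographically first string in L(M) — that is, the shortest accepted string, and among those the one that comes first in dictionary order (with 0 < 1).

A breadth-first search from q0 reaches an accepting state first via the path q0 → q3 → q5 → q4 on input 101.
No string of length < 3 is accepted (BFS exhausts all shorter strings without reaching an accepting state), and 101 is the lexicographically least accepting string of length 3.

101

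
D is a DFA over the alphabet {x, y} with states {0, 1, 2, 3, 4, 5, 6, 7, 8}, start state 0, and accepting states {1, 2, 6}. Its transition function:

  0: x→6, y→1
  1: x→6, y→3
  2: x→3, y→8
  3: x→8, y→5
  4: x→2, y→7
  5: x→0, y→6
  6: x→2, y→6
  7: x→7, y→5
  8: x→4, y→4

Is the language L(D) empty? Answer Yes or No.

The string x is accepted: the run 0 → 6 ends in the accepting state 6.
Since at least one string is accepted, L(D) is not empty.

No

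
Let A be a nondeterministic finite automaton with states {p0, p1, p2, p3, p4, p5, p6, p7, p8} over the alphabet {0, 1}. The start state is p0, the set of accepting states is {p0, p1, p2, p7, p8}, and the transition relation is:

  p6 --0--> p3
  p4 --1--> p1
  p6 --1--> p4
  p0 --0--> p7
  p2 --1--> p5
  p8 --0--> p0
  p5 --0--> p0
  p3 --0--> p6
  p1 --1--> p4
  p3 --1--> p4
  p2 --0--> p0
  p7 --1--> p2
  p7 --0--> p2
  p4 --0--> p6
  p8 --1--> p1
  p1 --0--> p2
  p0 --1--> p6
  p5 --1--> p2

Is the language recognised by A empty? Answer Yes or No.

The empty string ε is accepted: the run p0 ends in the accepting state p0.
Since at least one string is accepted, L(A) is not empty.

No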